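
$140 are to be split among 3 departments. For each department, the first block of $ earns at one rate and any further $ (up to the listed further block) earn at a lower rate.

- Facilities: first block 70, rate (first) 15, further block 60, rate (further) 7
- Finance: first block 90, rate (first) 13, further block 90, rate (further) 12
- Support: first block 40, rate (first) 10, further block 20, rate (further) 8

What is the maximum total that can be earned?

Order all 6 blocks by rate: Facilities/tier1 15 > Finance/tier1 13 > Finance/tier2 12 > Support/tier1 10 > Support/tier2 8 > Facilities/tier2 7.
Facilities/tier1 (15): +70 — 70 left.
70 remain; put them into Finance tier1 at 13.
Total = 15×70 + 13×70 = 1960.

1960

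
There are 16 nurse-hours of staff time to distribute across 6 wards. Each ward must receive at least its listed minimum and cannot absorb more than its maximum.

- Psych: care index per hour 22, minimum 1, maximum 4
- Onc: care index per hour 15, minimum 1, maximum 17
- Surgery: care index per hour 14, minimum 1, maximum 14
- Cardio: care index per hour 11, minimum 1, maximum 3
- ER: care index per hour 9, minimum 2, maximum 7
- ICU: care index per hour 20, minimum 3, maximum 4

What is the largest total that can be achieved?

Meeting every minimum uses 1+1+1+1+2+3 = 9 nurse-hours, leaving 7.
Rank by care index per hour: Psych 22 > ICU 20 > Onc 15 > Surgery 14 > Cardio 11 > ER 9.
Psych: +3 to 4 (cap) — 4 left.
ICU takes 1 more to reach its cap of 4 — 3 left.
Onc: +3 (room for 16) → 4. Pool exhausted.
Total = 22×4 + 15×4 + 14×1 + 11×1 + 9×2 + 20×4 = 271.

271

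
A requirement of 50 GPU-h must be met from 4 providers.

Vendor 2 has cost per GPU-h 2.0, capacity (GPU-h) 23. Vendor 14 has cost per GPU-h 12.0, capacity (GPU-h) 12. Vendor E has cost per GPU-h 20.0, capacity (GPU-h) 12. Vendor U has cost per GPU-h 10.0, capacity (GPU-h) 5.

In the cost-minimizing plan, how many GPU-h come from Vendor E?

10

Fill from the cheapest provider first.
Vendor 2 at 2.0: take all 23 GPU-h → 27 still needed.
Vendor U (10.0): use full 5 → 22 GPU-h to go.
Take 12 from Vendor 14 at 12.0 → need 10 more.
Vendor E (20.0): take the remaining 10 → done.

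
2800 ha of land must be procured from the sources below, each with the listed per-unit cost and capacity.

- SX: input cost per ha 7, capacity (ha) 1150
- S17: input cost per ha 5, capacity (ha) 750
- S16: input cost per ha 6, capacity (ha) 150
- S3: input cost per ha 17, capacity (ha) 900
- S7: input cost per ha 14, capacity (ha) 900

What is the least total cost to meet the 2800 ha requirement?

23200

Fill from the cheapest source first.
S17 (5): use full 750 → 2050 ha to go.
S16 (6): use full 150 → 1900 ha to go.
SX (7): use full 1150 → 750 ha to go.
S7 at 14: take 750 of its 900 → requirement met.
S3: unused.
Cost = 750×5 + 150×6 + 1150×7 + 750×14 = 23200.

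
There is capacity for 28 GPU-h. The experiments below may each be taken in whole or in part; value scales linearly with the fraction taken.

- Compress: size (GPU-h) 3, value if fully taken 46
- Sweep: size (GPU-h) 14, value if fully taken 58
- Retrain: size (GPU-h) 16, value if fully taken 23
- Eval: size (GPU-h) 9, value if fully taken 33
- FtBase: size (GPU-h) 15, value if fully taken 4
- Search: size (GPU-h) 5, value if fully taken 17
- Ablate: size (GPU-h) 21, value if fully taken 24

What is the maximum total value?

Sort by value density: Compress 46/3≈15.3, Sweep 58/14≈4.14, Eval 33/9≈3.67, Search 17/5≈3.4, Retrain 23/16≈1.44, Ablate 24/21≈1.14, FtBase 4/15≈0.267.
Take all of Compress (3 GPU-h, value 46) ; 25 GPU-h left.
Sweep: take in full, 14 GPU-h for value 58 ; 11 left.
Eval: take in full, 9 GPU-h for value 33 ; 2 left.
2 GPU-h left: a 2/5 share of Search gives 17×2/5 = 6.8.
Total value = 143.8.

143.8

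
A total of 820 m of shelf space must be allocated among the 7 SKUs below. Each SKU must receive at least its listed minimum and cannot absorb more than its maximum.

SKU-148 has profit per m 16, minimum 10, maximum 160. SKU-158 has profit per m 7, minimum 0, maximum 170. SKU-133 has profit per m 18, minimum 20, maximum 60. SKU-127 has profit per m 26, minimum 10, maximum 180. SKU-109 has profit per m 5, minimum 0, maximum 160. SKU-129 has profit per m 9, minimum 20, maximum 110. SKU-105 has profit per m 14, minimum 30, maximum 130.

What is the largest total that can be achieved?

Meeting every minimum uses 10+0+20+10+0+20+30 = 90 m, leaving 730.
Rank by profit per m: SKU-127 26 > SKU-133 18 > SKU-148 16 > SKU-105 14 > SKU-129 9 > SKU-158 7 > SKU-109 5.
Give SKU-127 170 more to hit its cap of 180 → 560 left.
SKU-133 takes 40 more to reach its cap of 60 → 520 left.
Give SKU-148 150 more to hit its cap of 160 → 370 left.
SKU-105 takes 100 more to reach its cap of 130 → 270 left.
SKU-129: +90 to 110 (cap) → 180 left.
Give SKU-158 170 more to hit its cap of 170 → 10 left.
SKU-109 has room for 160 more but only 10 remain, so it gets 10.
Total = 16×160 + 7×170 + 18×60 + 26×180 + 5×10 + 9×110 + 14×130 = 12370.

12370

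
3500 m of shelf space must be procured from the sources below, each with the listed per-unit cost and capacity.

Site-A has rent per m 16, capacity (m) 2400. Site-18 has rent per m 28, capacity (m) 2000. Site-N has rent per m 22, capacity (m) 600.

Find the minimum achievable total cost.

Fill from the cheapest source first.
Take 2400 from Site-A at 16 — need 1100 more.
Site-N at 22: take all 600 m — 500 still needed.
Site-18 at 28: take 500 of its 2000 — requirement met.
Cost = 2400×16 + 600×22 + 500×28 = 65600.

65600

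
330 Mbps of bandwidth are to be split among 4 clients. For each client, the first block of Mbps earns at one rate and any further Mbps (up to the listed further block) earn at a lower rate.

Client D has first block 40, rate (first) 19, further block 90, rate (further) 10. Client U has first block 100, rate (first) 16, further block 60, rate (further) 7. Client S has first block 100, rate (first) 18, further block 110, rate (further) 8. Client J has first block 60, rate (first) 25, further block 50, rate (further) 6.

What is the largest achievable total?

Treat each block as its own option and order by rate: Client J/first 25 > Client D/first 19 > Client S/first 18 > Client U/first 16 > Client D/second 10 > Client S/second 8 > Client U/second 7 > Client J/second 6.
Client J first at 25: fill all 60 — 270 left.
Client D/first (19): +40 — 230 left.
Fill Client S first block (100 at 18) — 130 left.
Client U first at 16: fill all 100 — 30 left.
Client D second at 10: only 30 left, fill 30.
Total = 25×60 + 19×40 + 18×100 + 16×100 + 10×30 = 5960.

5960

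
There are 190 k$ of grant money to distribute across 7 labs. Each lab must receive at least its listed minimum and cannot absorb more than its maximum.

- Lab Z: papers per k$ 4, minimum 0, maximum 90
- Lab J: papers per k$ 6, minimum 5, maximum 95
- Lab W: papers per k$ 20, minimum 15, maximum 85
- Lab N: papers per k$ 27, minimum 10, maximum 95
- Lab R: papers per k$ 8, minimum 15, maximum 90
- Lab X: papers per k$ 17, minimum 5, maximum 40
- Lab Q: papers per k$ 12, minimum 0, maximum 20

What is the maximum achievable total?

Meeting every minimum uses 0+5+15+10+15+5+0 = 50 k$, leaving 140.
Order the labs by papers per k$: Lab N 27 > Lab W 20 > Lab X 17 > Lab Q 12 > Lab R 8 > Lab J 6 > Lab Z 4.
Lab N: +85 to 95 (cap) → 55 left.
Lab W has room for 70 more but only 55 remain, so it gets 70.
Total = 6×5 + 20×70 + 27×95 + 8×15 + 17×5 = 4200.

4200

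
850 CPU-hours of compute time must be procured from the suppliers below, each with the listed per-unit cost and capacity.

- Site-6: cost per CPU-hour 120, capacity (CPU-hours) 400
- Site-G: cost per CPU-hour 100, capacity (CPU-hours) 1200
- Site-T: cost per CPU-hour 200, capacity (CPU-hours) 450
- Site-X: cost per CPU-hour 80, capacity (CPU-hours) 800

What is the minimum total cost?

69000

Cheapest first:
Site-X at 80: take all 800 CPU-hours → 50 still needed.
Site-G at 100: take 50 of its 1200 → requirement met.
Site-6, Site-T: unused.
Cost = 800×80 + 50×100 = 69000.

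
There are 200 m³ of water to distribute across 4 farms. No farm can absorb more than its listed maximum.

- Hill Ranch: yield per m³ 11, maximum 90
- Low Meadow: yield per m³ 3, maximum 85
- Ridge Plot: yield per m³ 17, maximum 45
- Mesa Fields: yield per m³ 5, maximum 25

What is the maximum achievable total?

2000

Rank by yield per m³: Ridge Plot 17 > Hill Ranch 11 > Mesa Fields 5 > Low Meadow 3.
Ridge Plot takes 45 to reach its cap of 45 — 155 left.
Hill Ranch: +90 to 90 (cap) — 65 left.
Give Mesa Fields 25 to hit its cap of 25 — 40 left.
Low Meadow has room for 85 but only 40 remain, so it gets 40.
Total = 11×90 + 3×40 + 17×45 + 5×25 = 2000.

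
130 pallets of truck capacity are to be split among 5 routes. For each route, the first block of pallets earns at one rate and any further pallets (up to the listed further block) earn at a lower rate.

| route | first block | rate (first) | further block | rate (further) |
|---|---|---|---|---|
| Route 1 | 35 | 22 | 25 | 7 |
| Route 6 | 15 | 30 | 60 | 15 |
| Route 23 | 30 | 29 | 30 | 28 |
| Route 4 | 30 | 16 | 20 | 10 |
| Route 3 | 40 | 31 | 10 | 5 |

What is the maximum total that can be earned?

3730

Rank every tier by rate: Route 3/T1 31 > Route 6/T1 30 > Route 23/T1 29 > Route 23/T2 28 > Route 1/T1 22 > Route 4/T1 16 > Route 6/T2 15 > Route 4/T2 10 > Route 1/T2 7 > Route 3/T2 5.
Route 3 T1 at 31: fill all 40 — 90 left.
Fill Route 6 T1 block (15 at 30) — 75 left.
Fill Route 23 T1 block (30 at 29) — 45 left.
Fill Route 23 T2 block (30 at 28) — 15 left.
Route 1/T1: +15 of 35 at 22; pool empty.
Total = 31×40 + 30×15 + 29×30 + 28×30 + 22×15 = 3730.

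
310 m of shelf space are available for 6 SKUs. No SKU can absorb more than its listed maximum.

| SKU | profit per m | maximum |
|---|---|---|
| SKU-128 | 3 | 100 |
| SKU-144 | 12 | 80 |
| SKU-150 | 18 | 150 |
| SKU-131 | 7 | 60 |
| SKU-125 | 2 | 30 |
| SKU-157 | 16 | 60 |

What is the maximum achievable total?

4760

Highest profit per m first: SKU-150 18 > SKU-157 16 > SKU-144 12 > SKU-131 7 > SKU-128 3 > SKU-125 2.
SKU-150: +150 to 150 (cap) ; 160 left.
SKU-157 takes 60 to reach its cap of 60 ; 100 left.
Give SKU-144 80 to hit its cap of 80 ; 20 left.
SKU-131 has room for 60 but only 20 remain, so it gets 20.
Total = 12×80 + 18×150 + 7×20 + 16×60 = 4760.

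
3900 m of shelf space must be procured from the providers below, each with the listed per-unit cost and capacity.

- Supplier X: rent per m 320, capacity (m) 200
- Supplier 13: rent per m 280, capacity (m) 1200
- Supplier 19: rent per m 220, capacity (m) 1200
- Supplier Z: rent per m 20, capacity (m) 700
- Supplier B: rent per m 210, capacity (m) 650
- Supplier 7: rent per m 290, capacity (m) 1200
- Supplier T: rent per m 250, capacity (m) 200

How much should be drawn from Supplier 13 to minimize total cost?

1150

Use providers in increasing cost order.
Supplier Z at 20: take all 700 m ; 3200 still needed.
Supplier B at 210: take all 650 m ; 2550 still needed.
Supplier 19 at 220: take all 1200 m ; 1350 still needed.
Take 200 from Supplier T at 250 ; need 1150 more.
Supplier 13 at 280: take 1150 of its 1200 ; requirement met.
Supplier 7, Supplier X: unused.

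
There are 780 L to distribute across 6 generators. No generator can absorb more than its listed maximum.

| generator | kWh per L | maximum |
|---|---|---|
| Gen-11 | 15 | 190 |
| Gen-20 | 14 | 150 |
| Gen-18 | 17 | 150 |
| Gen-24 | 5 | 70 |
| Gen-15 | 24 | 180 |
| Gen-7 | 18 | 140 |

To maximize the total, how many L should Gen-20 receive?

120

Order the generators by kWh per L: Gen-15 24 > Gen-7 18 > Gen-18 17 > Gen-11 15 > Gen-20 14 > Gen-24 5.
Give Gen-15 180 to hit its cap of 180 ; 600 left.
Gen-7: +140 to 140 (cap) ; 460 left.
Give Gen-18 150 to hit its cap of 150 ; 310 left.
Gen-11: +190 to 190 (cap) ; 120 left.
Only 120 left; Gen-20 takes them to reach 120.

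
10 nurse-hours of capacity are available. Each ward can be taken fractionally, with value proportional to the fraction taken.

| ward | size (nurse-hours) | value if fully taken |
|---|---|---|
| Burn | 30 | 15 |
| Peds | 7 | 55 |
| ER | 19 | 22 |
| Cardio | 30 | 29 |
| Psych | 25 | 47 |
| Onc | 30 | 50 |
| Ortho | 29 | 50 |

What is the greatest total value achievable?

Sort by value density: Peds 55/7≈7.86, Psych 47/25≈1.88, Ortho 50/29≈1.72, Onc 50/30≈1.67, ER 22/19≈1.16, Cardio 29/30≈0.967, Burn 15/30≈0.5.
Take all of Peds (7 nurse-hours, value 55) ; 3 nurse-hours left.
Only 3 nurse-hours remain; take 3/25 of Psych for value 47×3/25 = 5.64.
Total value = 60.64.

60.64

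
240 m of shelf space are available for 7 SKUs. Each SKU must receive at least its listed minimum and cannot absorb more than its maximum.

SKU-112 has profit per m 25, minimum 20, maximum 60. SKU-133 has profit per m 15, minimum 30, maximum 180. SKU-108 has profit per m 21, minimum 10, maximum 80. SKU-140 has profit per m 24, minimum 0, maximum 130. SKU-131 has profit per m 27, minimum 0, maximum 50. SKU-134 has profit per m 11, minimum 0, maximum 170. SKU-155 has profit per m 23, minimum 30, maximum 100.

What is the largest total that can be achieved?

Meeting every minimum uses 20+30+10+0+0+0+30 = 90 m, leaving 150.
Rank by profit per m: SKU-131 27 > SKU-112 25 > SKU-140 24 > SKU-155 23 > SKU-108 21 > SKU-133 15 > SKU-134 11.
SKU-131 takes 50 more to reach its cap of 50 — 100 left.
Give SKU-112 40 more to hit its cap of 60 — 60 left.
Only 60 left; SKU-140 takes them to reach 60.
Total = 25×60 + 15×30 + 21×10 + 24×60 + 27×50 + 23×30 = 5640.

5640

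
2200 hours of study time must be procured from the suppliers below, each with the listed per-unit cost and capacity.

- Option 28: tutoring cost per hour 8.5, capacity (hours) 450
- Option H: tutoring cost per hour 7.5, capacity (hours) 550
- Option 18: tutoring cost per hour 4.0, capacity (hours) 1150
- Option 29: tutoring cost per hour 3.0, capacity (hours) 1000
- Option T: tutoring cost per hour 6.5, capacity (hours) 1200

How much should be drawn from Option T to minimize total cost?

Use suppliers in increasing cost order.
Option 29 (3.0): use full 1000 → 1200 hours to go.
Take 1150 from Option 18 at 4.0 → need 50 more.
Take 50 from Option T at 6.5 to finish.
Option H, Option 28: unused.

50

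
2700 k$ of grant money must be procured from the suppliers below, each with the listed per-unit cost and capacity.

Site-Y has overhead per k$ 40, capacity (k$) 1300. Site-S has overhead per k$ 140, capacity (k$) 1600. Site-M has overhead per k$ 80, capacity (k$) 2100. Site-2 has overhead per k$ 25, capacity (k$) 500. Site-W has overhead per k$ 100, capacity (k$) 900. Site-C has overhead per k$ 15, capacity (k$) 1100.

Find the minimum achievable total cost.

Cheapest first:
Take 1100 from Site-C at 15 → need 1600 more.
Site-2 (25): use full 500 → 1100 k$ to go.
Site-Y (40): take the remaining 1100 → done.
Site-M, Site-W, Site-S: unused.
Cost = 1100×15 + 500×25 + 1100×40 = 73000.

73000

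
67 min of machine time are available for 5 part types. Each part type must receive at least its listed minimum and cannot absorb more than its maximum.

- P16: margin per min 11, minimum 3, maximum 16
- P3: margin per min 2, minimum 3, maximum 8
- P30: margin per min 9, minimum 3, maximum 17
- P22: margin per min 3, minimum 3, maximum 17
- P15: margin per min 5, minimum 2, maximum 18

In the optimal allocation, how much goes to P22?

13

Meeting every minimum uses 3+3+3+3+2 = 14 min, leaving 53.
Rank by margin per min: P16 11 > P30 9 > P15 5 > P22 3 > P3 2.
Give P16 13 more to hit its cap of 16 — 40 left.
P30: +14 to 17 (cap) — 26 left.
P15 takes 16 more to reach its cap of 18 — 10 left.
P22 has room for 14 more but only 10 remain, so it gets 13.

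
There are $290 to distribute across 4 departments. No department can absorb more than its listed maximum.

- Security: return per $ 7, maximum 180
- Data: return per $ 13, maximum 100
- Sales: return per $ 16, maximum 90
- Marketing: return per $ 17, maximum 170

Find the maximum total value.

4720

Rank by return per $: Marketing 17 > Sales 16 > Data 13 > Security 7.
Give Marketing 170 to hit its cap of 170 ; 120 left.
Sales: +90 to 90 (cap) ; 30 left.
Data: +30 (room for 100) → 30. Pool exhausted.
Total = 13×30 + 16×90 + 17×170 = 4720.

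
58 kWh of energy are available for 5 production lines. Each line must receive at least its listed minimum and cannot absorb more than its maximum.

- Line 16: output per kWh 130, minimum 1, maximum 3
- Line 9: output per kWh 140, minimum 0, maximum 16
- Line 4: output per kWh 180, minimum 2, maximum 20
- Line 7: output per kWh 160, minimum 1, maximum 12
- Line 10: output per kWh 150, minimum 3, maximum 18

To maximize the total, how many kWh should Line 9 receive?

7

Meeting every minimum uses 1+0+2+1+3 = 7 kWh, leaving 51.
Order the production lines by output per kWh: Line 4 180 > Line 7 160 > Line 10 150 > Line 9 140 > Line 16 130.
Line 4 takes 18 more to reach its cap of 20 → 33 left.
Give Line 7 11 more to hit its cap of 12 → 22 left.
Give Line 10 15 more to hit its cap of 18 → 7 left.
Only 7 left; Line 9 takes them to reach 7.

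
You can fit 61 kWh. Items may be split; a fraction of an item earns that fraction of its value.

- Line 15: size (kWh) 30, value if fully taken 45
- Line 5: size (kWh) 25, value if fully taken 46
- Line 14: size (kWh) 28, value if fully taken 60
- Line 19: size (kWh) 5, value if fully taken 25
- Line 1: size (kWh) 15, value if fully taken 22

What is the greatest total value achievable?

135.5

Rank by value-to-size ratio: Line 19 25/5≈5, Line 14 60/28≈2.14, Line 5 46/25≈1.84, Line 15 45/30≈1.5, Line 1 22/15≈1.47.
Line 19: take in full, 5 kWh for value 25 ; 56 left.
All 28 kWh of Line 14 fit (value 60) ; 28 remain.
All 25 kWh of Line 5 fit (value 46) ; 3 remain.
Only 3 kWh remain; take 3/30 of Line 15 for value 45×3/30 = 4.5.
Total value = 135.5.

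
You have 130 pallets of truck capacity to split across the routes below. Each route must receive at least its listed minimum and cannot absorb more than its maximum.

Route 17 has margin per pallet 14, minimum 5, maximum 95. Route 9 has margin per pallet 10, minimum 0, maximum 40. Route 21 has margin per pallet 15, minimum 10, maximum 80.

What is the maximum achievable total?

1900

Meeting every minimum uses 5+0+10 = 15 pallets, leaving 115.
Rank by margin per pallet: Route 21 15 > Route 17 14 > Route 9 10.
Route 21 takes 70 more to reach its cap of 80 → 45 left.
Route 17 has room for 90 more but only 45 remain, so it gets 50.
Total = 14×50 + 15×80 = 1900.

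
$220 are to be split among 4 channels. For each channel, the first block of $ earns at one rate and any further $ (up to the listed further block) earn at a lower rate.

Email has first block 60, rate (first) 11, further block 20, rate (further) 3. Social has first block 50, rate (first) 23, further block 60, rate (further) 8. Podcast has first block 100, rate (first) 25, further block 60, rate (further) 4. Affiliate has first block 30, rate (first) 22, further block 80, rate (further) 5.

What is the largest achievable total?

Order all 8 blocks by rate: Podcast/tier1 25 > Social/tier1 23 > Affiliate/tier1 22 > Email/tier1 11 > Social/tier2 8 > Affiliate/tier2 5 > Podcast/tier2 4 > Email/tier2 3.
Podcast tier1 at 25: fill all 100 — 120 left.
Fill Social tier1 block (50 at 23) — 70 left.
Fill Affiliate tier1 block (30 at 22) — 40 left.
40 remain; put them into Email tier1 at 11.
Total = 25×100 + 23×50 + 22×30 + 11×40 = 4750.

4750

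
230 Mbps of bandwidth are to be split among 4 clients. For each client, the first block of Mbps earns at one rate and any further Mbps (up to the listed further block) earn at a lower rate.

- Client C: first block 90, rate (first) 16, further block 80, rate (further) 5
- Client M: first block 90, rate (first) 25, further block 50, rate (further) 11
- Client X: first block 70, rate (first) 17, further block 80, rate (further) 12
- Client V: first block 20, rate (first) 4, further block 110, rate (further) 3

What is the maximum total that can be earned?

4560

Order all 8 blocks by rate: Client M/T1 25 > Client X/T1 17 > Client C/T1 16 > Client X/T2 12 > Client M/T2 11 > Client C/T2 5 > Client V/T1 4 > Client V/T2 3.
Client M T1 at 25: fill all 90 → 140 left.
Fill Client X T1 block (70 at 17) → 70 left.
Client C T1 at 16: only 70 left, fill 70.
Total = 25×90 + 17×70 + 16×70 = 4560.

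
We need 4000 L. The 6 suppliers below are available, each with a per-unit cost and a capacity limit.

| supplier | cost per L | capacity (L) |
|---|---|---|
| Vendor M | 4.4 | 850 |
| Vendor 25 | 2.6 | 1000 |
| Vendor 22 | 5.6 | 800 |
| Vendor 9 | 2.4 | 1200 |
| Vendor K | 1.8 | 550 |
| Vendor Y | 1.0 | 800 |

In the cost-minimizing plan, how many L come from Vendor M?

Fill from the cheapest supplier first.
Vendor Y (1.0): use full 800 → 3200 L to go.
Vendor K at 1.8: take all 550 L → 2650 still needed.
Take 1200 from Vendor 9 at 2.4 → need 1450 more.
Vendor 25 at 2.6: take all 1000 L → 450 still needed.
Vendor M at 4.4: take 450 of its 850 → requirement met.
Vendor 22: unused.

450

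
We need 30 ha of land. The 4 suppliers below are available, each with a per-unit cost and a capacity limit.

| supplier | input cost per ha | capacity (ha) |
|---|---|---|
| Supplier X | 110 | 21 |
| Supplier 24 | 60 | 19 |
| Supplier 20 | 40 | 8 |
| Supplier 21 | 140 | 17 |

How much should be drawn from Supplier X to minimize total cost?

Cheapest first:
Supplier 20 (40): use full 8 → 22 ha to go.
Take 19 from Supplier 24 at 60 → need 3 more.
Supplier X (110): take the remaining 3 → done.
Supplier 21: unused.

3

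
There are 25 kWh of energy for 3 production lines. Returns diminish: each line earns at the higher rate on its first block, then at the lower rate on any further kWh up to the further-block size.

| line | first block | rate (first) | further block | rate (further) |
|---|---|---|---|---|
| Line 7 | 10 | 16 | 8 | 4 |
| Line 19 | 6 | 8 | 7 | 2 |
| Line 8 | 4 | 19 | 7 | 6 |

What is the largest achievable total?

Rank every tier by rate: Line 8/first 19 > Line 7/first 16 > Line 19/first 8 > Line 8/second 6 > Line 7/second 4 > Line 19/second 2.
Fill Line 8 first block (4 at 19) — 21 left.
Fill Line 7 first block (10 at 16) — 11 left.
Fill Line 19 first block (6 at 8) — 5 left.
Line 8 second at 6: only 5 left, fill 5.
Total = 19×4 + 16×10 + 8×6 + 6×5 = 314.

314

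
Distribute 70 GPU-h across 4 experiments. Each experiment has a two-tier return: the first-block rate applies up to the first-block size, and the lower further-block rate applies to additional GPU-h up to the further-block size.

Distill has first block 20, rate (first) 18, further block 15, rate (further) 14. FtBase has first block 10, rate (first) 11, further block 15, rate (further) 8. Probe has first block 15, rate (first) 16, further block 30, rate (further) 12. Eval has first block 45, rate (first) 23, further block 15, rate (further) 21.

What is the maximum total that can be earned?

1530

Rank every tier by rate: Eval/first 23 > Eval/second 21 > Distill/first 18 > Probe/first 16 > Distill/second 14 > Probe/second 12 > FtBase/first 11 > FtBase/second 8.
Eval/first (23): +45 ; 25 left.
Eval/second (21): +15 ; 10 left.
Distill/first: +10 of 20 at 18; pool empty.
Total = 23×45 + 21×15 + 18×10 = 1530.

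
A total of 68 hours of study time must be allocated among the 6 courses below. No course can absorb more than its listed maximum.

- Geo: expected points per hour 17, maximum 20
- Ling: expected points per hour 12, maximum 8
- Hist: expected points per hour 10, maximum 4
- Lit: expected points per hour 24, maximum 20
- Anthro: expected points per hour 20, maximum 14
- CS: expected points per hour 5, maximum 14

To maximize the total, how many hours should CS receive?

2

Highest expected points per hour first: Lit 24 > Anthro 20 > Geo 17 > Ling 12 > Hist 10 > CS 5.
Lit: +20 to 20 (cap) ; 48 left.
Give Anthro 14 to hit its cap of 14 ; 34 left.
Geo: +20 to 20 (cap) ; 14 left.
Give Ling 8 to hit its cap of 8 ; 6 left.
Hist: +4 to 4 (cap) ; 2 left.
Only 2 left; CS takes them to reach 2.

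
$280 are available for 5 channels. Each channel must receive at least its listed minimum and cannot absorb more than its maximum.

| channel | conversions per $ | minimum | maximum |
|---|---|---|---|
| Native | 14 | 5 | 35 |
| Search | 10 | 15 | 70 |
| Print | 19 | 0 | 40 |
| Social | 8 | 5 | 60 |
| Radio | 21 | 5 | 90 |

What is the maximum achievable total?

Meeting every minimum uses 5+15+0+5+5 = 30 $, leaving 250.
Highest conversions per $ first: Radio 21 > Print 19 > Native 14 > Search 10 > Social 8.
Radio takes 85 more to reach its cap of 90 — 165 left.
Print takes 40 more to reach its cap of 40 — 125 left.
Native: +30 to 35 (cap) — 95 left.
Search: +55 to 70 (cap) — 40 left.
Social: +40 (room for 55) → 45. Pool exhausted.
Total = 14×35 + 10×70 + 19×40 + 8×45 + 21×90 = 4200.

4200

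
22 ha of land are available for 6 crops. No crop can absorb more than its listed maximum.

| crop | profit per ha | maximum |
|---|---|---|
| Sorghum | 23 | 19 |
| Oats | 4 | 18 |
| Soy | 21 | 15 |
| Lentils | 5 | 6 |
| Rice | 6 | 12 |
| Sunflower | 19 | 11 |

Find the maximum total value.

500

Order the crops by profit per ha: Sorghum 23 > Soy 21 > Sunflower 19 > Rice 6 > Lentils 5 > Oats 4.
Sorghum takes 19 to reach its cap of 19 ; 3 left.
Soy: +3 (room for 15) → 3. Pool exhausted.
Total = 23×19 + 21×3 = 500.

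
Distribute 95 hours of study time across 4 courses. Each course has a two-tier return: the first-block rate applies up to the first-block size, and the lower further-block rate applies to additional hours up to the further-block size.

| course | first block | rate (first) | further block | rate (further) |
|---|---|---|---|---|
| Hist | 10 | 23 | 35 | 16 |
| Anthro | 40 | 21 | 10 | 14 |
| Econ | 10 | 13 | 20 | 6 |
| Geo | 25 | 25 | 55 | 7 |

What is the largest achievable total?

2015

Treat each block as its own option and order by rate: Geo/tier1 25 > Hist/tier1 23 > Anthro/tier1 21 > Hist/tier2 16 > Anthro/tier2 14 > Econ/tier1 13 > Geo/tier2 7 > Econ/tier2 6.
Fill Geo tier1 block (25 at 25) — 70 left.
Hist tier1 at 23: fill all 10 — 60 left.
Anthro tier1 at 21: fill all 40 — 20 left.
20 remain; put them into Hist tier2 at 16.
Total = 25×25 + 23×10 + 21×40 + 16×20 = 2015.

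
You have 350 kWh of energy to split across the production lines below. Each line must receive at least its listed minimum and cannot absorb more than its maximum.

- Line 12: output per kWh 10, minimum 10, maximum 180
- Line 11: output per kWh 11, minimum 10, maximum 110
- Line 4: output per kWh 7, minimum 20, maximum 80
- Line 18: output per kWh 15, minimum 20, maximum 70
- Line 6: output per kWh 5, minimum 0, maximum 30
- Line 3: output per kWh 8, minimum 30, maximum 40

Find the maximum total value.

Meeting every minimum uses 10+10+20+20+0+30 = 90 kWh, leaving 260.
Highest output per kWh first: Line 18 15 > Line 11 11 > Line 12 10 > Line 3 8 > Line 4 7 > Line 6 5.
Give Line 18 50 more to hit its cap of 70 — 210 left.
Line 11 takes 100 more to reach its cap of 110 — 110 left.
Only 110 left; Line 12 takes them to reach 120.
Total = 10×120 + 11×110 + 7×20 + 15×70 + 8×30 = 3840.

3840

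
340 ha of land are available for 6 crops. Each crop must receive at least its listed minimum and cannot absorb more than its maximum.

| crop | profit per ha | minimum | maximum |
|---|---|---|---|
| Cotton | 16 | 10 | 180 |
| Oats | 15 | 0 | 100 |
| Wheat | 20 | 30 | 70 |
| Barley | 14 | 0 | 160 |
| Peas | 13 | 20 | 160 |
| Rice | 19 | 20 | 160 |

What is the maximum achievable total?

6140

Meeting every minimum uses 10+0+30+0+20+20 = 80 ha, leaving 260.
Rank by profit per ha: Wheat 20 > Rice 19 > Cotton 16 > Oats 15 > Barley 14 > Peas 13.
Wheat: +40 to 70 (cap) ; 220 left.
Rice: +140 to 160 (cap) ; 80 left.
Only 80 left; Cotton takes them to reach 90.
Total = 16×90 + 20×70 + 13×20 + 19×160 = 6140.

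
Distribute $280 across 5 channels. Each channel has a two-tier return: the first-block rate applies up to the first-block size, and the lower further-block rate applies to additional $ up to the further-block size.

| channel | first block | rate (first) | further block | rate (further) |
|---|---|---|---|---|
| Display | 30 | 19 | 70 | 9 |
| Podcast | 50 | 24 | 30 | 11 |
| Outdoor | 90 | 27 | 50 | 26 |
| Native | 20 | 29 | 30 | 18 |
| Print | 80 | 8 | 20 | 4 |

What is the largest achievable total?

6730

Treat each block as its own option and order by rate: Native/first 29 > Outdoor/first 27 > Outdoor/second 26 > Podcast/first 24 > Display/first 19 > Native/second 18 > Podcast/second 11 > Display/second 9 > Print/first 8 > Print/second 4.
Fill Native first block (20 at 29) — 260 left.
Fill Outdoor first block (90 at 27) — 170 left.
Outdoor/second (26): +50 — 120 left.
Podcast first at 24: fill all 50 — 70 left.
Fill Display first block (30 at 19) — 40 left.
Native/second (18): +30 — 10 left.
Podcast second at 11: only 10 left, fill 10.
Total = 29×20 + 27×90 + 26×50 + 24×50 + 19×30 + 18×30 + 11×10 = 6730.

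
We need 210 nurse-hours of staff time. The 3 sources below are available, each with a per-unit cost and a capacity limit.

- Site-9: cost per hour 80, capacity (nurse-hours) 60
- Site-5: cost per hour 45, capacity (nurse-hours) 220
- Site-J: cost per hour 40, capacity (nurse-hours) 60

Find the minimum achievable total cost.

Cheapest first:
Site-J at 40: take all 60 nurse-hours → 150 still needed.
Take 150 from Site-5 at 45 to finish.
Site-9: unused.
Cost = 60×40 + 150×45 = 9150.

9150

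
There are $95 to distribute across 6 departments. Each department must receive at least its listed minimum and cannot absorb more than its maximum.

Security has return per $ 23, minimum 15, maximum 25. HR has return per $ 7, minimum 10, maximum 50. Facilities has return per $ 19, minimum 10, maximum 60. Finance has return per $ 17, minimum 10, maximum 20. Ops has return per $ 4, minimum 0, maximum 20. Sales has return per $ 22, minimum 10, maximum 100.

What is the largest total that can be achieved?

Meeting every minimum uses 15+10+10+10+0+10 = 55 $, leaving 40.
Highest return per $ first: Security 23 > Sales 22 > Facilities 19 > Finance 17 > HR 7 > Ops 4.
Security takes 10 more to reach its cap of 25 ; 30 left.
Sales has room for 90 more but only 30 remain, so it gets 40.
Total = 23×25 + 7×10 + 19×10 + 17×10 + 22×40 = 1885.

1885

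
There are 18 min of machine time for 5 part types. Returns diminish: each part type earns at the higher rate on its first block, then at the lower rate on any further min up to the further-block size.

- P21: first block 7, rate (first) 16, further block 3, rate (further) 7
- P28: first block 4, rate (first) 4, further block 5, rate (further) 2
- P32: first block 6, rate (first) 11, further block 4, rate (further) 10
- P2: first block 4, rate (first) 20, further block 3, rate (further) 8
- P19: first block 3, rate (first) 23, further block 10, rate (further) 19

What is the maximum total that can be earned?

355

Order all 10 blocks by rate: P19/T1 23 > P2/T1 20 > P19/T2 19 > P21/T1 16 > P32/T1 11 > P32/T2 10 > P2/T2 8 > P21/T2 7 > P28/T1 4 > P28/T2 2.
P19 T1 at 23: fill all 3 — 15 left.
P2/T1 (20): +4 — 11 left.
Fill P19 T2 block (10 at 19) — 1 left.
P21/T1: +1 of 7 at 16; pool empty.
Total = 23×3 + 20×4 + 19×10 + 16×1 = 355.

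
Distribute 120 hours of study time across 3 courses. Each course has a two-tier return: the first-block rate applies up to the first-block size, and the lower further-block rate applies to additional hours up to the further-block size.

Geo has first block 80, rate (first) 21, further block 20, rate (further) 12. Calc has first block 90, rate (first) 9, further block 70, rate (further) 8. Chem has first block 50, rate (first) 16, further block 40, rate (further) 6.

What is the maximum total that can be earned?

Rank every tier by rate: Geo/first 21 > Chem/first 16 > Geo/second 12 > Calc/first 9 > Calc/second 8 > Chem/second 6.
Geo/first (21): +80 — 40 left.
Chem first at 16: only 40 left, fill 40.
Total = 21×80 + 16×40 = 2320.

2320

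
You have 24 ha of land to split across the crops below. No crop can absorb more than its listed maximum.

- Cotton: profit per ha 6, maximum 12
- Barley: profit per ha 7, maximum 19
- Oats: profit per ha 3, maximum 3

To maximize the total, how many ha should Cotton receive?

Rank by profit per ha: Barley 7 > Cotton 6 > Oats 3.
Barley takes 19 to reach its cap of 19 ; 5 left.
Cotton has room for 12 but only 5 remain, so it gets 5.

5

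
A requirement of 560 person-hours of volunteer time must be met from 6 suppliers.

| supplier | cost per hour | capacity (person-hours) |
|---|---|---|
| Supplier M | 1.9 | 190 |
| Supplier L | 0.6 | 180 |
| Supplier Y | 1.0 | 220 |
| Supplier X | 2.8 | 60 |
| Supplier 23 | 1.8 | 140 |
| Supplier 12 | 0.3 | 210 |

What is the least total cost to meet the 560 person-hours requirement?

341

Fill from the cheapest supplier first.
Take 210 from Supplier 12 at 0.3 — need 350 more.
Supplier L (0.6): use full 180 — 170 person-hours to go.
Take 170 from Supplier Y at 1.0 to finish.
Supplier 23, Supplier M, Supplier X: unused.
Cost = 210×0.3 + 180×0.6 + 170×1.0 = 341.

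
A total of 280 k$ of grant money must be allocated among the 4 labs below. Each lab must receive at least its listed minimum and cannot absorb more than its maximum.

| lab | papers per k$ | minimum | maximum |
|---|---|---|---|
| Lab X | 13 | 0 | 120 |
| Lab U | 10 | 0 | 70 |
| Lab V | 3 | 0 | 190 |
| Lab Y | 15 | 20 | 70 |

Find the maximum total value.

Meeting every minimum uses 0+0+0+20 = 20 k$, leaving 260.
Rank by papers per k$: Lab Y 15 > Lab X 13 > Lab U 10 > Lab V 3.
Lab Y takes 50 more to reach its cap of 70 → 210 left.
Lab X: +120 to 120 (cap) → 90 left.
Give Lab U 70 more to hit its cap of 70 → 20 left.
Lab V has room for 190 more but only 20 remain, so it gets 20.
Total = 13×120 + 10×70 + 3×20 + 15×70 = 3370.

3370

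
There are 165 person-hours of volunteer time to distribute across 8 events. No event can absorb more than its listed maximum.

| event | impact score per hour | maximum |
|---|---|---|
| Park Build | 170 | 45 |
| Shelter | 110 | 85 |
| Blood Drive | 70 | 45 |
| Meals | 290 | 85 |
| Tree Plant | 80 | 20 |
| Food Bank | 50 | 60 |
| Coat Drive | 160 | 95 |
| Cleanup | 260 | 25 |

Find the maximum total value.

Order the events by impact score per hour: Meals 290 > Cleanup 260 > Park Build 170 > Coat Drive 160 > Shelter 110 > Tree Plant 80 > Blood Drive 70 > Food Bank 50.
Give Meals 85 to hit its cap of 85 → 80 left.
Give Cleanup 25 to hit its cap of 25 → 55 left.
Park Build: +45 to 45 (cap) → 10 left.
Coat Drive: +10 (room for 95) → 10. Pool exhausted.
Total = 170×45 + 290×85 + 160×10 + 260×25 = 40400.

40400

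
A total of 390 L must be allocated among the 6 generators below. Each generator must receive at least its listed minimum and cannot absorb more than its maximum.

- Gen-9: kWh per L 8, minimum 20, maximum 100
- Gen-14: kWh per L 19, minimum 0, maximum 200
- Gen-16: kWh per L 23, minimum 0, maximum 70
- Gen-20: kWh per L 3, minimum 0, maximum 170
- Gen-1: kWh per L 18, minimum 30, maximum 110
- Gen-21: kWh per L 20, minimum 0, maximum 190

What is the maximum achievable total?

Meeting every minimum uses 20+0+0+0+30+0 = 50 L, leaving 340.
Highest kWh per L first: Gen-16 23 > Gen-21 20 > Gen-14 19 > Gen-1 18 > Gen-9 8 > Gen-20 3.
Give Gen-16 70 more to hit its cap of 70 ; 270 left.
Gen-21 takes 190 more to reach its cap of 190 ; 80 left.
Gen-14: +80 (room for 200) → 80. Pool exhausted.
Total = 8×20 + 19×80 + 23×70 + 18×30 + 20×190 = 7630.

7630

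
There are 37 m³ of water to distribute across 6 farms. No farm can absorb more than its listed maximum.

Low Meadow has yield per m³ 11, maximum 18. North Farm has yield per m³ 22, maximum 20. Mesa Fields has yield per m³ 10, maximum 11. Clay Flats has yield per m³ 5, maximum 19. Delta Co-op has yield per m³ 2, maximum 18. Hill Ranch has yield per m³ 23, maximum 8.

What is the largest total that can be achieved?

723

Order the farms by yield per m³: Hill Ranch 23 > North Farm 22 > Low Meadow 11 > Mesa Fields 10 > Clay Flats 5 > Delta Co-op 2.
Give Hill Ranch 8 to hit its cap of 8 — 29 left.
North Farm takes 20 to reach its cap of 20 — 9 left.
Low Meadow: +9 (room for 18) → 9. Pool exhausted.
Total = 11×9 + 22×20 + 23×8 = 723.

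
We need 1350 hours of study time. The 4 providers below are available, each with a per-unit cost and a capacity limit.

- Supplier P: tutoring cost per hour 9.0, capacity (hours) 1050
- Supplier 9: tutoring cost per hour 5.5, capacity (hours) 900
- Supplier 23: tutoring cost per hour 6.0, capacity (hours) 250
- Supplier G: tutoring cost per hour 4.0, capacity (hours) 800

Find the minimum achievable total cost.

6225

Use providers in increasing cost order.
Take 800 from Supplier G at 4.0 — need 550 more.
Supplier 9 (5.5): take the remaining 550 — done.
Supplier 23, Supplier P: unused.
Cost = 800×4.0 + 550×5.5 = 6225.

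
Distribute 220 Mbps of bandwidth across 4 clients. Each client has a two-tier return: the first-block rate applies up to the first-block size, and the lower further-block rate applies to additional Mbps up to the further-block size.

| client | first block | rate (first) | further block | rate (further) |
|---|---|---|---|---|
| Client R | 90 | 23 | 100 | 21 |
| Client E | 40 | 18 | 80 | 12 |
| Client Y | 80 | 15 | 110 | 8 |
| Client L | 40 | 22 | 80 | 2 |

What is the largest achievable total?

4840

Treat each block as its own option and order by rate: Client R/T1 23 > Client L/T1 22 > Client R/T2 21 > Client E/T1 18 > Client Y/T1 15 > Client E/T2 12 > Client Y/T2 8 > Client L/T2 2.
Fill Client R T1 block (90 at 23) — 130 left.
Client L T1 at 22: fill all 40 — 90 left.
90 remain; put them into Client R T2 at 21.
Total = 23×90 + 22×40 + 21×90 = 4840.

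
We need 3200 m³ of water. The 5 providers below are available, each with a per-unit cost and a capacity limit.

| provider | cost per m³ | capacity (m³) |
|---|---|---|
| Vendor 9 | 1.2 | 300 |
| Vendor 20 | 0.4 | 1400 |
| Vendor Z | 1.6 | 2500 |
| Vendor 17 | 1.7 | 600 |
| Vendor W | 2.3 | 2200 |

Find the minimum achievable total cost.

Use providers in increasing cost order.
Take 1400 from Vendor 20 at 0.4 — need 1800 more.
Take 300 from Vendor 9 at 1.2 — need 1500 more.
Vendor Z (1.6): take the remaining 1500 — done.
Vendor 17, Vendor W: unused.
Cost = 1400×0.4 + 300×1.2 + 1500×1.6 = 3320.

3320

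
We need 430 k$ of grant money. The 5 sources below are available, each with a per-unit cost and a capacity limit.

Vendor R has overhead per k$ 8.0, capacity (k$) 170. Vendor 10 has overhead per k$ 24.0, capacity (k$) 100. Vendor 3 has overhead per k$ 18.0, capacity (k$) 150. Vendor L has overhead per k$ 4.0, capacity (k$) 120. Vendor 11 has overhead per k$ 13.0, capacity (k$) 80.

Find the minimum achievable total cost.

Use sources in increasing cost order.
Vendor L at 4.0: take all 120 k$ ; 310 still needed.
Vendor R (8.0): use full 170 ; 140 k$ to go.
Vendor 11 at 13.0: take all 80 k$ ; 60 still needed.
Vendor 3 (18.0): take the remaining 60 ; done.
Vendor 10: unused.
Cost = 120×4.0 + 170×8.0 + 80×13.0 + 60×18.0 = 3960.

3960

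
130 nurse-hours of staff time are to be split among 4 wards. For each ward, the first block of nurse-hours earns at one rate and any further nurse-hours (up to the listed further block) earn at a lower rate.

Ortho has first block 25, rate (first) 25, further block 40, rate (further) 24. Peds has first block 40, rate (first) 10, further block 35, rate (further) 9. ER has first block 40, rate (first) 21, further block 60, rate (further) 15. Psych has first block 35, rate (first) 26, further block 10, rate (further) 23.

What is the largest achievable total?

Treat each block as its own option and order by rate: Psych/tier1 26 > Ortho/tier1 25 > Ortho/tier2 24 > Psych/tier2 23 > ER/tier1 21 > ER/tier2 15 > Peds/tier1 10 > Peds/tier2 9.
Psych/tier1 (26): +35 ; 95 left.
Fill Ortho tier1 block (25 at 25) ; 70 left.
Ortho tier2 at 24: fill all 40 ; 30 left.
Psych/tier2 (23): +10 ; 20 left.
20 remain; put them into ER tier1 at 21.
Total = 26×35 + 25×25 + 24×40 + 23×10 + 21×20 = 3145.

3145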